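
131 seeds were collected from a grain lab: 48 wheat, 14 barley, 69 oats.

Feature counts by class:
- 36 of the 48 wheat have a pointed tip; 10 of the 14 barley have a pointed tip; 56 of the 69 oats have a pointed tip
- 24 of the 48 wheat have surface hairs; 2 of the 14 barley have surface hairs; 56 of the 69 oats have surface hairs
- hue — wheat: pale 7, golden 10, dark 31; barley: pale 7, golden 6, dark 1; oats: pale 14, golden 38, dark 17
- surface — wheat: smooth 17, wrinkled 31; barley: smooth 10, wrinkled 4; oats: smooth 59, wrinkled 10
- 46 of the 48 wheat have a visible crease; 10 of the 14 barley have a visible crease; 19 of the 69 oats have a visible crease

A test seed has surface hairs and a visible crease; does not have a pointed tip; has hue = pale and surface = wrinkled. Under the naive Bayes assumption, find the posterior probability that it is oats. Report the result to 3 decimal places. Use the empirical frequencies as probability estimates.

0.125

wheat: (48/131) × (12/48) × (24/48) × (7/48) × (31/48) × (46/48) ≈ 0.00413403
barley: (14/131) × (4/14) × (2/14) × (7/14) × (4/14) × (10/14) ≈ 0.000445107
oats: (69/131) × (13/69) × (56/69) × (14/69) × (10/69) × (19/69) ≈ 0.000652147
P(oats | x) = 0.000652147 / 0.005231284 ≈ 0.125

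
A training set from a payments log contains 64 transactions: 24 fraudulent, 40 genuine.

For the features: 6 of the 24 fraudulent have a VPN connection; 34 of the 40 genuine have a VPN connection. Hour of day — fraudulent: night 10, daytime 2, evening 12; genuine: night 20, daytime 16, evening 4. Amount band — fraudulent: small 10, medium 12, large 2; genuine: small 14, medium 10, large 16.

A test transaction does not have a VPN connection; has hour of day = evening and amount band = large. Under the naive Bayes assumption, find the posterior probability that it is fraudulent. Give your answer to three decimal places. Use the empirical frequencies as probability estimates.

0.758

fraudulent: (24/64) × (18/24) × (12/24) × (2/24) = 0.01171875
genuine: (40/64) × (6/40) × (4/40) × (16/40) = 0.00375
P(fraudulent | x) = 0.01171875 / 0.01546875 ≈ 0.758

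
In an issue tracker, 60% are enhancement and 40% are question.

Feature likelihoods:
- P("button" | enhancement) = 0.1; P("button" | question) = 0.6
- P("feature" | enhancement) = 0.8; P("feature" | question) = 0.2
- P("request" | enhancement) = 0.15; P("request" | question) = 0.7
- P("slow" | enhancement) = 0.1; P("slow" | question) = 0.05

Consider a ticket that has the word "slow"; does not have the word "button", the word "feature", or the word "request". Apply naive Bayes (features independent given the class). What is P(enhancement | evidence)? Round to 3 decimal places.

0.827

enhancement: 0.6 × (1−0.1) × (1−0.8) × (1−0.15) × 0.1 = 0.00918
question: 0.4 × (1−0.6) × (1−0.2) × (1−0.7) × 0.05 = 0.00192
P(enhancement | x) = 0.00918 / 0.0111 ≈ 0.827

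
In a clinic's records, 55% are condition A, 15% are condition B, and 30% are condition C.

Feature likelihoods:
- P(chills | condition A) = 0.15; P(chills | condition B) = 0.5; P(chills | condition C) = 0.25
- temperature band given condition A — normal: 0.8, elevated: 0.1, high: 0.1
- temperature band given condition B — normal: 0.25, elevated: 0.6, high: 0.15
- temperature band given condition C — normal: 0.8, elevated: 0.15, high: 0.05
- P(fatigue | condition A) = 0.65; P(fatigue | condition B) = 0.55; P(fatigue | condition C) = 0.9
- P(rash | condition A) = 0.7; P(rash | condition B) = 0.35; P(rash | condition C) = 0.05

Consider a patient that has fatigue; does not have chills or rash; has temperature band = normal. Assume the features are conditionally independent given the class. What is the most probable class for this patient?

condition C

condition A: 0.55 × (1−0.15) × 0.8 × 0.65 × (1−0.7) = 0.07293
condition B: 0.15 × (1−0.5) × 0.25 × 0.55 × (1−0.35) = 0.006703125
condition C: 0.3 × (1−0.25) × 0.8 × 0.9 × (1−0.05) = 0.1539
Highest score → condition C.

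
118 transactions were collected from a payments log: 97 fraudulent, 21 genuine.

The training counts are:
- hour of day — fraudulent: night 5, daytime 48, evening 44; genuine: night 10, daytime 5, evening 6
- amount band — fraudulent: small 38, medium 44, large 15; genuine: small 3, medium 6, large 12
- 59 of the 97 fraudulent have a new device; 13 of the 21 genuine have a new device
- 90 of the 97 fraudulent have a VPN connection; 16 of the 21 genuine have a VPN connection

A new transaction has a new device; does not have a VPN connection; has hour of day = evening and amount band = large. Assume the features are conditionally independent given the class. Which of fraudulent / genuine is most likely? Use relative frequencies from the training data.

fraudulent: (97/118) × (44/97) × (15/97) × (59/97) × (7/97) ≈ 0.00253103
genuine: (21/118) × (6/21) × (12/21) × (13/21) × (5/21) ≈ 0.00428258
Highest score → genuine.

genuine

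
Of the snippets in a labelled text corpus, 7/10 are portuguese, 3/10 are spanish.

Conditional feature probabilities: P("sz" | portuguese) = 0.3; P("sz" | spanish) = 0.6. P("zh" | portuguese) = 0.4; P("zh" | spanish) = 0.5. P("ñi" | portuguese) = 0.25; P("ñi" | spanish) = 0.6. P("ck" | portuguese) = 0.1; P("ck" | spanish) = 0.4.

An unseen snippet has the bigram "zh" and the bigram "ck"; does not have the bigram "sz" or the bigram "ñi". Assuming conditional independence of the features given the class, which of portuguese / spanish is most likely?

portuguese

portuguese: 0.7 × (1−0.3) × 0.4 × (1−0.25) × 0.1 = 0.0147
spanish: 0.3 × (1−0.6) × 0.5 × (1−0.6) × 0.4 = 0.0096
Highest score → portuguese.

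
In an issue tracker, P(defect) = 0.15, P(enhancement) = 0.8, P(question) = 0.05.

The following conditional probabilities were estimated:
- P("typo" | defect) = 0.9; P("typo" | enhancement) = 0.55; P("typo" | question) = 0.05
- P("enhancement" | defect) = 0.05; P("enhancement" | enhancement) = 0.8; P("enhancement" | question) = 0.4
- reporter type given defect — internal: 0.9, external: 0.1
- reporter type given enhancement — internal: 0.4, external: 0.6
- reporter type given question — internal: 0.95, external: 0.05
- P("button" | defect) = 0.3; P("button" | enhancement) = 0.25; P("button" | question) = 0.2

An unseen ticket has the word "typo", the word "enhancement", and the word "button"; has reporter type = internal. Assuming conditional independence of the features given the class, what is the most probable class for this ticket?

enhancement

defect: 0.15 × 0.9 × 0.05 × 0.9 × 0.3 = 0.0018225
enhancement: 0.8 × 0.55 × 0.8 × 0.4 × 0.25 = 0.0352
question: 0.05 × 0.05 × 0.4 × 0.95 × 0.2 = 0.00019
Highest score → enhancement.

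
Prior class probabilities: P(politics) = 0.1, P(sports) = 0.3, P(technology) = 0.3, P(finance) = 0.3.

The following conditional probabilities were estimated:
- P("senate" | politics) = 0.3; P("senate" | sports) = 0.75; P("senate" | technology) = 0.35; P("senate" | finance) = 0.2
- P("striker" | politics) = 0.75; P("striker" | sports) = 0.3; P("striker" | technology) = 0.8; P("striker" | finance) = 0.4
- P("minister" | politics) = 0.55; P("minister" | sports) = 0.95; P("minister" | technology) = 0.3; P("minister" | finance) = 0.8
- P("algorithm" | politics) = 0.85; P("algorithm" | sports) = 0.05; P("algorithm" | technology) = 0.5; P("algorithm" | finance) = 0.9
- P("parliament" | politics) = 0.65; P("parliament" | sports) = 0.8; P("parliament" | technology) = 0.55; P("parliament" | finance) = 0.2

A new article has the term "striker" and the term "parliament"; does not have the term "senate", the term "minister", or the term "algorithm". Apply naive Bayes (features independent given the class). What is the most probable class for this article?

politics: 0.1 × (1−0.3) × 0.75 × (1−0.55) × (1−0.85) × 0.65 = 0.0023034375
sports: 0.3 × (1−0.75) × 0.3 × (1−0.95) × (1−0.05) × 0.8 = 0.000855
technology: 0.3 × (1−0.35) × 0.8 × (1−0.3) × (1−0.5) × 0.55 = 0.03003
finance: 0.3 × (1−0.2) × 0.4 × (1−0.8) × (1−0.9) × 0.2 = 0.000384
Highest score → technology.

technology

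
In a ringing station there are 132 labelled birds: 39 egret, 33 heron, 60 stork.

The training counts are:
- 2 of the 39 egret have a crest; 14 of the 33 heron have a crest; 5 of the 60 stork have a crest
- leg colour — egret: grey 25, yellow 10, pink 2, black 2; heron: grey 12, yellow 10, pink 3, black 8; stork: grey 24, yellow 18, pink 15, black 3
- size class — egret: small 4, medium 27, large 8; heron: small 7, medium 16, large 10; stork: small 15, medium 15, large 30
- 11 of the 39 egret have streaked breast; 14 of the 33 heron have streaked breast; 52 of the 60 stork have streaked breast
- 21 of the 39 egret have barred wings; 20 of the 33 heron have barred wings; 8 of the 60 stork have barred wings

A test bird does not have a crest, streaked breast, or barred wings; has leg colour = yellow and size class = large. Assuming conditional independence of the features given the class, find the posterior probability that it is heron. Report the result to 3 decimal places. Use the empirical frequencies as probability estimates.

0.198

egret: (39/132) × (37/39) × (10/39) × (8/39) × (28/39) × (18/39) ≈ 0.00488528
heron: (33/132) × (19/33) × (10/33) × (10/33) × (19/33) × (13/33) ≈ 0.00299793
stork: (60/132) × (55/60) × (18/60) × (30/60) × (8/60) × (52/60) ≈ 0.00722222
P(heron | x) = 0.00299793 / 0.01510543 ≈ 0.198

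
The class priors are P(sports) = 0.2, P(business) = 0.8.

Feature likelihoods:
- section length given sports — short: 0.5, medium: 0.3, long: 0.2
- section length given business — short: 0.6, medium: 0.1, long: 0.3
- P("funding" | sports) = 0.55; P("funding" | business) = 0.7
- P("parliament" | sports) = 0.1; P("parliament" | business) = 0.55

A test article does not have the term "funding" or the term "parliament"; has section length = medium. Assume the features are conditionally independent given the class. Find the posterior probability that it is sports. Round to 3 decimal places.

sports: 0.2 × 0.3 × (1−0.55) × (1−0.1) = 0.0243
business: 0.8 × 0.1 × (1−0.7) × (1−0.55) = 0.0108
P(sports | x) = 0.0243 / 0.0351 ≈ 0.692

0.692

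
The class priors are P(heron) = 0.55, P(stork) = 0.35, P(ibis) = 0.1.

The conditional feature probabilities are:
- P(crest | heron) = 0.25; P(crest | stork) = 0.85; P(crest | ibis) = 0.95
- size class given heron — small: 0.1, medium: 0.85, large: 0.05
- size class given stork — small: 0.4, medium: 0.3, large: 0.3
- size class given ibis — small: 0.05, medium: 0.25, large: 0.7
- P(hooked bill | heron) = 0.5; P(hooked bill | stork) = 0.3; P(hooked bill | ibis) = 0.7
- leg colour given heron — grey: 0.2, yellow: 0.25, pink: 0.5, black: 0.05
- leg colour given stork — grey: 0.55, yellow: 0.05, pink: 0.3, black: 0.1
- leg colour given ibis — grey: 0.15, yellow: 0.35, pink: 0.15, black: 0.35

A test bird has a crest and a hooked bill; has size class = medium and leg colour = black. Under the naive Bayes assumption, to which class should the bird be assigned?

ibis

heron: 0.55 × 0.25 × 0.85 × 0.5 × 0.05 = 0.002921875
stork: 0.35 × 0.85 × 0.3 × 0.3 × 0.1 = 0.0026775
ibis: 0.1 × 0.95 × 0.25 × 0.7 × 0.35 = 0.00581875
Highest score → ibis.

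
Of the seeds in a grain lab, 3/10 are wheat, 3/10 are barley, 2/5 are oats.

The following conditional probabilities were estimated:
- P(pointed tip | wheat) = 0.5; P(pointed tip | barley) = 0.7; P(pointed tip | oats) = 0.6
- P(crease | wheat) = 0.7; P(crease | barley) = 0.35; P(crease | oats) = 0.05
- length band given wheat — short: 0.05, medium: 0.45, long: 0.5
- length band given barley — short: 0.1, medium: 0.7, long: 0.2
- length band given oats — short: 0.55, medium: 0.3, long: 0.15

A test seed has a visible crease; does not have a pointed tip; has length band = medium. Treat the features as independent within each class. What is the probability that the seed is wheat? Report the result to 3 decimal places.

wheat: 0.3 × (1−0.5) × 0.7 × 0.45 = 0.04725
barley: 0.3 × (1−0.7) × 0.35 × 0.7 = 0.02205
oats: 0.4 × (1−0.6) × 0.05 × 0.3 = 0.0024
P(wheat | x) = 0.04725 / 0.0717 ≈ 0.659

0.659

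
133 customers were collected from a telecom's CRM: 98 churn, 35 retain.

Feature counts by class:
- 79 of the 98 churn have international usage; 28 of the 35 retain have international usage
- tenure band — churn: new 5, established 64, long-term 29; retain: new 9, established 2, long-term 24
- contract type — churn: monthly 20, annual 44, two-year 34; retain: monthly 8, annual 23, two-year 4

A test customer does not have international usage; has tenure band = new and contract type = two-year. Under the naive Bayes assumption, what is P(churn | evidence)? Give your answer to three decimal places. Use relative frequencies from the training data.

churn: (98/133) × (19/98) × (5/98) × (34/98) ≈ 0.00252871
retain: (35/133) × (7/35) × (9/35) × (4/35) ≈ 0.00154672
P(churn | x) = 0.00252871 / 0.00407543 ≈ 0.620

0.620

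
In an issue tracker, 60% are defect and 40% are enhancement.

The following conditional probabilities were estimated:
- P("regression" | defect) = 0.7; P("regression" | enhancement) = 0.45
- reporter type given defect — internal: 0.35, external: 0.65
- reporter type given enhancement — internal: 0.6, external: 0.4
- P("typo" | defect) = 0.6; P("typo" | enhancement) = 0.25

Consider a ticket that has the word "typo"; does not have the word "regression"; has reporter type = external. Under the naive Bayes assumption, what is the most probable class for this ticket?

defect

defect: 0.6 × (1−0.7) × 0.65 × 0.6 = 0.0702
enhancement: 0.4 × (1−0.45) × 0.4 × 0.25 = 0.022
Highest score → defect.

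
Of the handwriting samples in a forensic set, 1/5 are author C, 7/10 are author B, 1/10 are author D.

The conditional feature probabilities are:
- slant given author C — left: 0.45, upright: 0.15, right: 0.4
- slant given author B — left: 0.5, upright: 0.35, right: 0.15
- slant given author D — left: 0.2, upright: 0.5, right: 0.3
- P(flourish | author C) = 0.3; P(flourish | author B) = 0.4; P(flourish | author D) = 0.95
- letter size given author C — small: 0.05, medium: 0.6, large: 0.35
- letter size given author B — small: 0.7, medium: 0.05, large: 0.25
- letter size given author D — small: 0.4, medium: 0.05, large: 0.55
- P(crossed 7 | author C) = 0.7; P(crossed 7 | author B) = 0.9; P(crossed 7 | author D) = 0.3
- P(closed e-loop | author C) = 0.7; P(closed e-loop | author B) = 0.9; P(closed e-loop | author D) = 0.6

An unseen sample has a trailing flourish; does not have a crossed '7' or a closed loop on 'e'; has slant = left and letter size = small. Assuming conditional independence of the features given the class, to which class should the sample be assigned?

author C: 0.2 × 0.45 × 0.3 × 0.05 × (1−0.7) × (1−0.7) = 0.0001215
author B: 0.7 × 0.5 × 0.4 × 0.7 × (1−0.9) × (1−0.9) = 0.00098
author D: 0.1 × 0.2 × 0.95 × 0.4 × (1−0.3) × (1−0.6) = 0.002128
Highest score → author D.

author D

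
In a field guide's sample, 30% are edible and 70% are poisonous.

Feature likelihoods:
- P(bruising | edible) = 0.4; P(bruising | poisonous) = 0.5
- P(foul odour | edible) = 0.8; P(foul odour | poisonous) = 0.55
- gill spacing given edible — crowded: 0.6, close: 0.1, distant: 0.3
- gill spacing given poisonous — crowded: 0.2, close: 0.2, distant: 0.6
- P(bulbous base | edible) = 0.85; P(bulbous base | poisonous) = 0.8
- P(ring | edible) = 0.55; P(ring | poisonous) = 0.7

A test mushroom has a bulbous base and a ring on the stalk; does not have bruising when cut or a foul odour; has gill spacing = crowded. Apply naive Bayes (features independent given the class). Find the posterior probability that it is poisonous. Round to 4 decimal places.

0.6360

edible: 0.3 × (1−0.4) × (1−0.8) × 0.6 × 0.85 × 0.55 = 0.010098
poisonous: 0.7 × (1−0.5) × (1−0.55) × 0.2 × 0.8 × 0.7 = 0.01764
P(poisonous | x) = 0.01764 / 0.027738 ≈ 0.6360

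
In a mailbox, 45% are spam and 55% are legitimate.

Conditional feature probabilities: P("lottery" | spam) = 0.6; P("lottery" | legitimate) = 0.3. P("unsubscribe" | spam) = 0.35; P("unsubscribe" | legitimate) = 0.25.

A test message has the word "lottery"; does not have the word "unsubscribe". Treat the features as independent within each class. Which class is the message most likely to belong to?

spam: 0.45 × 0.6 × (1−0.35) = 0.1755
legitimate: 0.55 × 0.3 × (1−0.25) = 0.12375
Highest score → spam.

spam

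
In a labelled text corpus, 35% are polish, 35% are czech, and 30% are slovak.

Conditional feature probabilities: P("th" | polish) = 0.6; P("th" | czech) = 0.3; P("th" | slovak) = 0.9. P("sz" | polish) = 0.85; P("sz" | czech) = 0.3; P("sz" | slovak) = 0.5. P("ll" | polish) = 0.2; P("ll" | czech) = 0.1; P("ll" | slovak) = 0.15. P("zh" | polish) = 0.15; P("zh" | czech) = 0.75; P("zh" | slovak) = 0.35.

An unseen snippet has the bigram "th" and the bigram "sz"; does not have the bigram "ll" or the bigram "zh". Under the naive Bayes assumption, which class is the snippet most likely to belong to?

polish: 0.35 × 0.6 × 0.85 × (1−0.2) × (1−0.15) = 0.12138
czech: 0.35 × 0.3 × 0.3 × (1−0.1) × (1−0.75) = 0.0070875
slovak: 0.3 × 0.9 × 0.5 × (1−0.15) × (1−0.35) = 0.0745875
Highest score → polish.

polish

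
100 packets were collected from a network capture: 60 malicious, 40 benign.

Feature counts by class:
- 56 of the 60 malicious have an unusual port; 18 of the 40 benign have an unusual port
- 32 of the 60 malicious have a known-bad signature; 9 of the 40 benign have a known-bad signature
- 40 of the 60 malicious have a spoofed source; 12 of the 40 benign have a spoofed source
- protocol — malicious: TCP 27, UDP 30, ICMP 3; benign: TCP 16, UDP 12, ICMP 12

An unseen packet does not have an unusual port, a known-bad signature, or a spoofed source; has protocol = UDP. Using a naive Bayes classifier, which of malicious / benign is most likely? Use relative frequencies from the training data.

malicious: (60/100) × (4/60) × (28/60) × (20/60) × (30/60) ≈ 0.00311111
benign: (40/100) × (22/40) × (31/40) × (28/40) × (12/40) = 0.035805
Highest score → benign.

benign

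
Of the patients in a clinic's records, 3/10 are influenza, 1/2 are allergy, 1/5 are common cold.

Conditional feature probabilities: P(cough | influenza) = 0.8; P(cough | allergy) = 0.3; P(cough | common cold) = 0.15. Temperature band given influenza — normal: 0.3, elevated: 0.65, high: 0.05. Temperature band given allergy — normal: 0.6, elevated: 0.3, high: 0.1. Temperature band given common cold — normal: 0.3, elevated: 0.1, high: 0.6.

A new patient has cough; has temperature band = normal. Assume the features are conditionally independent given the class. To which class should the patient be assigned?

influenza: 0.3 × 0.8 × 0.3 = 0.072
allergy: 0.5 × 0.3 × 0.6 = 0.09
common cold: 0.2 × 0.15 × 0.3 = 0.009
Highest score → allergy.

allergy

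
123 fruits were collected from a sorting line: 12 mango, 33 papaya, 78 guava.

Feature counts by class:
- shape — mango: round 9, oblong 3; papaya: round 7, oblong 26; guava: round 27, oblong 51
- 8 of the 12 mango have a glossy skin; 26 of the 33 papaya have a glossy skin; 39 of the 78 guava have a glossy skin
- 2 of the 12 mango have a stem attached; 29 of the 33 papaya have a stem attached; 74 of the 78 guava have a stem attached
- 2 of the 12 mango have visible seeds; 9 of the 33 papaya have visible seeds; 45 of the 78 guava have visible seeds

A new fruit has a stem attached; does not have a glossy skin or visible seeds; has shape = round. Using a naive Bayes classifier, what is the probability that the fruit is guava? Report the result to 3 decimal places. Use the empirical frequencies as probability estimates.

0.799

mango: (12/123) × (9/12) × (4/12) × (2/12) × (10/12) ≈ 0.00338753
papaya: (33/123) × (7/33) × (7/33) × (29/33) × (24/33) ≈ 0.0077154
guava: (78/123) × (27/78) × (39/78) × (74/78) × (33/78) ≈ 0.044054
P(guava | x) = 0.044054 / 0.05515693 ≈ 0.799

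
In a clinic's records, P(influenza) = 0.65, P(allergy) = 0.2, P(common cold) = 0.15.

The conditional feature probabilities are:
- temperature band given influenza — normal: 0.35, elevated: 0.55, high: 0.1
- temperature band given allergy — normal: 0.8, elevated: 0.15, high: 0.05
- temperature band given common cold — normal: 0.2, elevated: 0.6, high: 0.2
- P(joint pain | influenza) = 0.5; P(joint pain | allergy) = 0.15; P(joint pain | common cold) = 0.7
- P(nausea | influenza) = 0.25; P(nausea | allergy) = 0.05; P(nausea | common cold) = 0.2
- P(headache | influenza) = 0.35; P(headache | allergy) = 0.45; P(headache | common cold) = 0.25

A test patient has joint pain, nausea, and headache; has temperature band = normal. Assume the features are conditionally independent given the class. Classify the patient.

influenza: 0.65 × 0.35 × 0.5 × 0.25 × 0.35 = 0.009953125
allergy: 0.2 × 0.8 × 0.15 × 0.05 × 0.45 = 0.00054
common cold: 0.15 × 0.2 × 0.7 × 0.2 × 0.25 = 0.00105
Highest score → influenza.

influenza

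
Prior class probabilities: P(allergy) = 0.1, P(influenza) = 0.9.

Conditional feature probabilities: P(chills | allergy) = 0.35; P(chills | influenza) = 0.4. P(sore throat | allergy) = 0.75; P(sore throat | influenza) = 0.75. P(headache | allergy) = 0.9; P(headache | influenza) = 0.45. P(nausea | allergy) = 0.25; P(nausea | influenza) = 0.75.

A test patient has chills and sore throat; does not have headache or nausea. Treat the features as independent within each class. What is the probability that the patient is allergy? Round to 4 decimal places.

0.0504

allergy: 0.1 × 0.35 × 0.75 × (1−0.9) × (1−0.25) = 0.00196875
influenza: 0.9 × 0.4 × 0.75 × (1−0.45) × (1−0.75) = 0.037125
P(allergy | x) = 0.00196875 / 0.03909375 ≈ 0.0504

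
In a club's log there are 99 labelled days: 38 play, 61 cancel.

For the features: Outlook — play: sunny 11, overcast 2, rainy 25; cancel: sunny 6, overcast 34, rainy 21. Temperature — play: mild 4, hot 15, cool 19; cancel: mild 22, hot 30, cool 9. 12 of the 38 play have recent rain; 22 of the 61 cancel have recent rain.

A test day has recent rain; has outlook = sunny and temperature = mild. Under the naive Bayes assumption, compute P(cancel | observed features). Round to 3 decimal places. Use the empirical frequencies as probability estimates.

0.681

play: (38/99) × (11/38) × (4/38) × (12/38) ≈ 0.00369344
cancel: (61/99) × (6/61) × (22/61) × (22/61) ≈ 0.00788319
P(cancel | x) = 0.00788319 / 0.01157663 ≈ 0.681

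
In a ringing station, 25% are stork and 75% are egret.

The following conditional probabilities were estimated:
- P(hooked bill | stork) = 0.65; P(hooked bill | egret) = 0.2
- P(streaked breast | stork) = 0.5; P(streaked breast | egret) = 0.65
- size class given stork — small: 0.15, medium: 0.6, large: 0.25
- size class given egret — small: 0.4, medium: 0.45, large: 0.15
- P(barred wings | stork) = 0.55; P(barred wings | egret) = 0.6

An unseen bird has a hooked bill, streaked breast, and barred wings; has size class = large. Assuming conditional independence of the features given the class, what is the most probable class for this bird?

stork: 0.25 × 0.65 × 0.5 × 0.25 × 0.55 = 0.011171875
egret: 0.75 × 0.2 × 0.65 × 0.15 × 0.6 = 0.008775
Highest score → stork.

stork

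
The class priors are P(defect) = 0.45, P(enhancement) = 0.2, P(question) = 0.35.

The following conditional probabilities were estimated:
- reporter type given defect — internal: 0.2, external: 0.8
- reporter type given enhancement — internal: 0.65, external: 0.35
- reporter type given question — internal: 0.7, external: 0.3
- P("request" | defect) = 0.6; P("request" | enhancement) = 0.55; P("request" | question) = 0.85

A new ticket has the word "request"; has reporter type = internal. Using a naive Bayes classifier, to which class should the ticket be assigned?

question

defect: 0.45 × 0.2 × 0.6 = 0.054
enhancement: 0.2 × 0.65 × 0.55 = 0.0715
question: 0.35 × 0.7 × 0.85 = 0.20825
Highest score → question.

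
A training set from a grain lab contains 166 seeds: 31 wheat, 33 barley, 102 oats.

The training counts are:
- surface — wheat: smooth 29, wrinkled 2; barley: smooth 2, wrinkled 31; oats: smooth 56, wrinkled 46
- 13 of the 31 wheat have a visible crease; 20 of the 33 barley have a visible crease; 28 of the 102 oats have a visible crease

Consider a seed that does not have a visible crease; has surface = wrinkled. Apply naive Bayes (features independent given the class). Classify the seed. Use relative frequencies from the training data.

oats

wheat: (31/166) × (2/31) × (18/31) ≈ 0.00699572
barley: (33/166) × (31/33) × (13/33) ≈ 0.073567
oats: (102/166) × (46/102) × (74/102) ≈ 0.201039
Highest score → oats.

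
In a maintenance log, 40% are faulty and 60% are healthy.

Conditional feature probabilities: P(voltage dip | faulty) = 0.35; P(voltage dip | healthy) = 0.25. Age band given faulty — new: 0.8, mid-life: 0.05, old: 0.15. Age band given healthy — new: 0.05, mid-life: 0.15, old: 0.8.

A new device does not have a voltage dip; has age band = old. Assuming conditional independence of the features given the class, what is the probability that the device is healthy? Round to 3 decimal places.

faulty: 0.4 × (1−0.35) × 0.15 = 0.039
healthy: 0.6 × (1−0.25) × 0.8 = 0.36
P(healthy | x) = 0.36 / 0.399 ≈ 0.902

0.902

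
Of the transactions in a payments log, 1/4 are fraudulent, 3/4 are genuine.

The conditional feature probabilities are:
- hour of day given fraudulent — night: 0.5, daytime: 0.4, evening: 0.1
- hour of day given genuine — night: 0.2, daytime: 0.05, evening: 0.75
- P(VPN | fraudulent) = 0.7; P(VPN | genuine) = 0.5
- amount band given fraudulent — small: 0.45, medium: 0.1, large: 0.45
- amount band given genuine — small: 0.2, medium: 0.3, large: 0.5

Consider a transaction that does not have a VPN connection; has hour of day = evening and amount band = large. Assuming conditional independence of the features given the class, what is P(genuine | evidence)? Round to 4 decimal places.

fraudulent: 0.25 × 0.1 × (1−0.7) × 0.45 = 0.003375
genuine: 0.75 × 0.75 × (1−0.5) × 0.5 = 0.140625
P(genuine | x) = 0.140625 / 0.144 ≈ 0.9766

0.9766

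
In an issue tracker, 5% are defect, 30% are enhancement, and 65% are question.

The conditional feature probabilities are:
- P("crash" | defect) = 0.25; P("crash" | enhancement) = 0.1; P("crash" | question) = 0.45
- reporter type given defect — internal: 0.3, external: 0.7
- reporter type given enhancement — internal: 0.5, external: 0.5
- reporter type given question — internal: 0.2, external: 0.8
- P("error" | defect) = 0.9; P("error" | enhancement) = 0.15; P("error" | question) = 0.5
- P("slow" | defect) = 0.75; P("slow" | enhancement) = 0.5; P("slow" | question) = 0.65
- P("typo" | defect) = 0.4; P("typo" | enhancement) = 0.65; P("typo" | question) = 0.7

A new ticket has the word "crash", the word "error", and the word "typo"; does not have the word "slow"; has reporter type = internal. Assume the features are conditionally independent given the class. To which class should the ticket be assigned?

question

defect: 0.05 × 0.25 × 0.3 × 0.9 × (1−0.75) × 0.4 = 0.0003375
enhancement: 0.3 × 0.1 × 0.5 × 0.15 × (1−0.5) × 0.65 = 0.00073125
question: 0.65 × 0.45 × 0.2 × 0.5 × (1−0.65) × 0.7 = 0.00716625
Highest score → question.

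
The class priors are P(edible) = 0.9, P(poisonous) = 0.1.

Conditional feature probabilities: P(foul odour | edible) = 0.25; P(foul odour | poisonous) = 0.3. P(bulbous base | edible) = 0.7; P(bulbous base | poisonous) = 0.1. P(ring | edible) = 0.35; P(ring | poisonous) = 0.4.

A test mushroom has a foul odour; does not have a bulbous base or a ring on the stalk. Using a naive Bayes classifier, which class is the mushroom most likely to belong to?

edible: 0.9 × 0.25 × (1−0.7) × (1−0.35) = 0.043875
poisonous: 0.1 × 0.3 × (1−0.1) × (1−0.4) = 0.0162
Highest score → edible.

edible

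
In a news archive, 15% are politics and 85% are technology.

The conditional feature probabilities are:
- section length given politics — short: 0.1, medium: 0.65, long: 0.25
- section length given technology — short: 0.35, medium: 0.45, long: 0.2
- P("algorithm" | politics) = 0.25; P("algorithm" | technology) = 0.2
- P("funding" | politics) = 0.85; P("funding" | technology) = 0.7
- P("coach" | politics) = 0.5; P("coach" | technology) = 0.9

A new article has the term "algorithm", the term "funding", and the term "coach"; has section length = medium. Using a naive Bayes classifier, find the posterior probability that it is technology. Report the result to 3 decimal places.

0.823

politics: 0.15 × 0.65 × 0.25 × 0.85 × 0.5 = 0.010359375
technology: 0.85 × 0.45 × 0.2 × 0.7 × 0.9 = 0.048195
P(technology | x) = 0.048195 / 0.058554375 ≈ 0.823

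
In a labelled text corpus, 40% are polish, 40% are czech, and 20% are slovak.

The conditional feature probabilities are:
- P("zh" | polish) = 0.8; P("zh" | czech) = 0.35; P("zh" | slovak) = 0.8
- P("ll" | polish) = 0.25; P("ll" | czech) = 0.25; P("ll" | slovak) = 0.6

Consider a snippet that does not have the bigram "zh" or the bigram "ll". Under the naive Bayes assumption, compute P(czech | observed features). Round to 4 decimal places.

polish: 0.4 × (1−0.8) × (1−0.25) = 0.06
czech: 0.4 × (1−0.35) × (1−0.25) = 0.195
slovak: 0.2 × (1−0.8) × (1−0.6) = 0.016
P(czech | x) = 0.195 / 0.271 ≈ 0.7196

0.7196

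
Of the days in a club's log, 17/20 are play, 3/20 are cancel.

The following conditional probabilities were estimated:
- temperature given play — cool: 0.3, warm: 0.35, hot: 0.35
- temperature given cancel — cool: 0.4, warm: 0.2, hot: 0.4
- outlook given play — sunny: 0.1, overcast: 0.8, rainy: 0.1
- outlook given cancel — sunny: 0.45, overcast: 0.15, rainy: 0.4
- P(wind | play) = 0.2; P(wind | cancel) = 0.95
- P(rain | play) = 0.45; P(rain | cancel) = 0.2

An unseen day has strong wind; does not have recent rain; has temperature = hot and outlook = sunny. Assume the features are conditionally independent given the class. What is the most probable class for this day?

cancel

play: 0.85 × 0.35 × 0.1 × 0.2 × (1−0.45) = 0.0032725
cancel: 0.15 × 0.4 × 0.45 × 0.95 × (1−0.2) = 0.02052
Highest score → cancel.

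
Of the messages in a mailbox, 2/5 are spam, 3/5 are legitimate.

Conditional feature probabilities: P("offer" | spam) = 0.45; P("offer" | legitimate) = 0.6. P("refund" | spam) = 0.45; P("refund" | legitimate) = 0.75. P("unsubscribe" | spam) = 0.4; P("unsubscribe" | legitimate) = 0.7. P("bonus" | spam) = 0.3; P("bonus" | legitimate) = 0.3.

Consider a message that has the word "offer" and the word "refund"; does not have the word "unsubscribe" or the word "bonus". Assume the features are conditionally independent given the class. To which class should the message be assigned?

spam: 0.4 × 0.45 × 0.45 × (1−0.4) × (1−0.3) = 0.03402
legitimate: 0.6 × 0.6 × 0.75 × (1−0.7) × (1−0.3) = 0.0567
Highest score → legitimate.

legitimate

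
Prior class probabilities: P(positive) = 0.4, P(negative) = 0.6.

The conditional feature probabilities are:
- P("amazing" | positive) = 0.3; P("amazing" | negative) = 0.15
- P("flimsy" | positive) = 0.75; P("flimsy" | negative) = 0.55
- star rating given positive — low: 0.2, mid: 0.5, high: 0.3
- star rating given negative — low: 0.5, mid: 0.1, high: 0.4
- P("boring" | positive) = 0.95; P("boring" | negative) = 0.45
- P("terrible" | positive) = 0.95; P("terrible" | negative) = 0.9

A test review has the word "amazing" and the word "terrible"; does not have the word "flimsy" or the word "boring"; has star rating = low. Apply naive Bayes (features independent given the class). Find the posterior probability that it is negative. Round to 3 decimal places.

positive: 0.4 × 0.3 × (1−0.75) × 0.2 × (1−0.95) × 0.95 = 0.000285
negative: 0.6 × 0.15 × (1−0.55) × 0.5 × (1−0.45) × 0.9 = 0.01002375
P(negative | x) = 0.01002375 / 0.01030875 ≈ 0.972

0.972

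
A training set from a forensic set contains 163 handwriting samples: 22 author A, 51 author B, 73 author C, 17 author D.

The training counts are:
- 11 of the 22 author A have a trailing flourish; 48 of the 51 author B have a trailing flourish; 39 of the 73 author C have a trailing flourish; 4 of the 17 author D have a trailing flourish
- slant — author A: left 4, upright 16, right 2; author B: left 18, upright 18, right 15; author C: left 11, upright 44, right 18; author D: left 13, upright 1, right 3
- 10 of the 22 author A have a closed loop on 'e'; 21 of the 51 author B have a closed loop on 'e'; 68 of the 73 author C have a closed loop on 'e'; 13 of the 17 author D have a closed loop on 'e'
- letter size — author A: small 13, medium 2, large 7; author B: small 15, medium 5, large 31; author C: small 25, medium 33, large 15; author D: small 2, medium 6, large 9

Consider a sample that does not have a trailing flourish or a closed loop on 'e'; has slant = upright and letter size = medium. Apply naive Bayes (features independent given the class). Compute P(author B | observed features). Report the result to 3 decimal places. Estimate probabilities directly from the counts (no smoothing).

0.053

author A: (22/163) × (11/22) × (16/22) × (12/22) × (2/22) ≈ 0.00243371
author B: (51/163) × (3/51) × (18/51) × (30/51) × (5/51) ≈ 0.000374616
author C: (73/163) × (34/73) × (44/73) × (5/73) × (33/73) ≈ 0.00389278
author D: (17/163) × (13/17) × (1/17) × (4/17) × (6/17) ≈ 0.000389601
P(author B | x) = 0.000374616 / 0.007090707 ≈ 0.053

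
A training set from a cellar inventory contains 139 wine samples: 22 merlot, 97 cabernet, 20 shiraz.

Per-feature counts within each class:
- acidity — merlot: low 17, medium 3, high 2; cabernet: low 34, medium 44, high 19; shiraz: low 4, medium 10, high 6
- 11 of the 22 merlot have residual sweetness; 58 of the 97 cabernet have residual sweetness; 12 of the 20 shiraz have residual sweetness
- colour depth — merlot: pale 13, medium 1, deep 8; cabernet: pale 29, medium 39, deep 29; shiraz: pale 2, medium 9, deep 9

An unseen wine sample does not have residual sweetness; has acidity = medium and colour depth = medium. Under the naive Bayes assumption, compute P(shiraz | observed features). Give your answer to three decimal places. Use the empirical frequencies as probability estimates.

merlot: (22/139) × (3/22) × (11/22) × (1/22) ≈ 0.000490517
cabernet: (97/139) × (44/97) × (39/97) × (39/97) ≈ 0.051171
shiraz: (20/139) × (10/20) × (8/20) × (9/20) ≈ 0.0129496
P(shiraz | x) = 0.0129496 / 0.064611117 ≈ 0.200

0.200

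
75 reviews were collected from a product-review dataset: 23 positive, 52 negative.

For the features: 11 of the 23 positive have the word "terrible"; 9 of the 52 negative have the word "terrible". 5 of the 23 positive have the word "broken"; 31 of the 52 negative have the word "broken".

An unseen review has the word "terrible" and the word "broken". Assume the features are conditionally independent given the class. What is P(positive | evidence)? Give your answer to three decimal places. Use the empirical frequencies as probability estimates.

positive: (23/75) × (11/23) × (5/23) ≈ 0.0318841
negative: (52/75) × (9/52) × (31/52) ≈ 0.0715385
P(positive | x) = 0.0318841 / 0.1034226 ≈ 0.308

0.308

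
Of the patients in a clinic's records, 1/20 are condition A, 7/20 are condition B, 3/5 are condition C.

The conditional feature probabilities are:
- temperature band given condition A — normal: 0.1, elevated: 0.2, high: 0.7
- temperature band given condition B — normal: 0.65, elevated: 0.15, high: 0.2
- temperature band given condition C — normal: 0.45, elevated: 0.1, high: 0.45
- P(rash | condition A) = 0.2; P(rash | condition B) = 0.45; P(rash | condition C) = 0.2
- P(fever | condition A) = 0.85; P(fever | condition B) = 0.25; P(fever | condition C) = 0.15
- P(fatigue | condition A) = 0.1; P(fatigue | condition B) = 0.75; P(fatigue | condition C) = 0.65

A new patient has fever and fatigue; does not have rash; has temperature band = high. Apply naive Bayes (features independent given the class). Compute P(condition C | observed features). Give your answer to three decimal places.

0.687

condition A: 0.05 × 0.7 × (1−0.2) × 0.85 × 0.1 = 0.00238
condition B: 0.35 × 0.2 × (1−0.45) × 0.25 × 0.75 = 0.00721875
condition C: 0.6 × 0.45 × (1−0.2) × 0.15 × 0.65 = 0.02106
P(condition C | x) = 0.02106 / 0.03065875 ≈ 0.687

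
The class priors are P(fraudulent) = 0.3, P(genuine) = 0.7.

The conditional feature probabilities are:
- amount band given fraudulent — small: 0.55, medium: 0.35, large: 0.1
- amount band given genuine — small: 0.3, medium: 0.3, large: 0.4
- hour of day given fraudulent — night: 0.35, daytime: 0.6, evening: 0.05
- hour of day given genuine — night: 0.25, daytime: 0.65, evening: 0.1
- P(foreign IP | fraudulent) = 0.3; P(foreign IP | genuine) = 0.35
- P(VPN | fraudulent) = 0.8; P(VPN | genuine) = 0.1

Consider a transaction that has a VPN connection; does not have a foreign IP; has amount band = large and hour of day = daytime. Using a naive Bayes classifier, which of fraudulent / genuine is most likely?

fraudulent: 0.3 × 0.1 × 0.6 × (1−0.3) × 0.8 = 0.01008
genuine: 0.7 × 0.4 × 0.65 × (1−0.35) × 0.1 = 0.01183
Highest score → genuine.

genuine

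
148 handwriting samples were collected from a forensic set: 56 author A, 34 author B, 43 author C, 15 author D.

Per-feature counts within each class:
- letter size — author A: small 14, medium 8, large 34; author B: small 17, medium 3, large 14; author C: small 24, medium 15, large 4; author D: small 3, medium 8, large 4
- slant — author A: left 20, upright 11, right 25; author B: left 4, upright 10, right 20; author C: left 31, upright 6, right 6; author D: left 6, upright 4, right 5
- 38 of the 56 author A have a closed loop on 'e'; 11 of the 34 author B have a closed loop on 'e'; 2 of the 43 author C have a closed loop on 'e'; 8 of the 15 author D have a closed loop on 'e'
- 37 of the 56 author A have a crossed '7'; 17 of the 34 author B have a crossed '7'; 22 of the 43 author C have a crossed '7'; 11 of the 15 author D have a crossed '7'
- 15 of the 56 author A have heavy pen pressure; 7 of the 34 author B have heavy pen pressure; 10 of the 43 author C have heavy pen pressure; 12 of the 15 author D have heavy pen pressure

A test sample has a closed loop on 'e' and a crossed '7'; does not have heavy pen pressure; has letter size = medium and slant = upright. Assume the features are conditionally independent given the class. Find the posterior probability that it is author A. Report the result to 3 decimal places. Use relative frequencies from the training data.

0.618

author A: (56/148) × (8/56) × (11/56) × (38/56) × (37/56) × (41/56) ≈ 0.00348528
author B: (34/148) × (3/34) × (10/34) × (11/34) × (17/34) × (27/34) ≈ 0.00076586
author C: (43/148) × (15/43) × (6/43) × (2/43) × (22/43) × (33/43) ≈ 0.00025827
author D: (15/148) × (8/15) × (4/15) × (8/15) × (11/15) × (3/15) ≈ 0.00112753
P(author A | x) = 0.00348528 / 0.00563694 ≈ 0.618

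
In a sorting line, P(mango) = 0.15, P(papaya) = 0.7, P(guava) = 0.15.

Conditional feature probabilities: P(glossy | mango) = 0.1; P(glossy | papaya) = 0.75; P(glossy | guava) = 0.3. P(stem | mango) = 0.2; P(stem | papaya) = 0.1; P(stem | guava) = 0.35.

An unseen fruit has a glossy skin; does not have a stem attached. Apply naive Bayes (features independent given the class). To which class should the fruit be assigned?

mango: 0.15 × 0.1 × (1−0.2) = 0.012
papaya: 0.7 × 0.75 × (1−0.1) = 0.4725
guava: 0.15 × 0.3 × (1−0.35) = 0.02925
Highest score → papaya.

papaya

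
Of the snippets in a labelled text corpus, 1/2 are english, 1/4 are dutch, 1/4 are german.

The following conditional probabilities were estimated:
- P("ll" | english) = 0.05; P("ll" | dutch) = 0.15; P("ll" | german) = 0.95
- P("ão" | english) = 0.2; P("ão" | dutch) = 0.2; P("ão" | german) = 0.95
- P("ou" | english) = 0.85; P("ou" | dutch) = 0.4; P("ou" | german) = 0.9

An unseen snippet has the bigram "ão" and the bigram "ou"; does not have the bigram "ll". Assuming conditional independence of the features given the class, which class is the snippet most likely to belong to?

english

english: 0.5 × (1−0.05) × 0.2 × 0.85 = 0.08075
dutch: 0.25 × (1−0.15) × 0.2 × 0.4 = 0.017
german: 0.25 × (1−0.95) × 0.95 × 0.9 = 0.0106875
Highest score → english.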